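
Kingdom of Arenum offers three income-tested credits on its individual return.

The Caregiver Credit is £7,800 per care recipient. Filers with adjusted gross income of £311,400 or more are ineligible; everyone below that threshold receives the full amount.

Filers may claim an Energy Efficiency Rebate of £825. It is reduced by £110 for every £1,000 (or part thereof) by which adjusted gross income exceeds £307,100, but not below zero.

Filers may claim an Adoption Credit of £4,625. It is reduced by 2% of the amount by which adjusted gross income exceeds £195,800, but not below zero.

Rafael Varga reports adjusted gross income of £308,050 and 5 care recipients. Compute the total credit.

Caregiver Credit: base = 5 × £7,800 = £39,000. £308,050 is below the £311,400 cutoff, so the full £39,000 applies.
Energy Efficiency Rebate: income exceeds £307,100 by £950, which is 1 full-or-partial £1,000 increment; reduction = 1 × £110 = £110, leaving £715.
Adoption Credit: 2% of the £112,250 excess over £195,800 is £2,245; credit = £4,625 − £2,245 = £2,380.
Total: £39,000 + £715 + £2,380 = £42,095.

£42,095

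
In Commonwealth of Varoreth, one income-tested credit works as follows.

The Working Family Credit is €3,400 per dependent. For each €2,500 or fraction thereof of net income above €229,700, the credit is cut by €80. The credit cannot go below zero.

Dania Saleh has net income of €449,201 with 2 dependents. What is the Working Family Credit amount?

€0

Working Family Credit: base = 2 × €3,400 = €6,800. income exceeds €229,700 by €219,501 → 88 increments × €80 = €7,040 ≥ base, so the credit is €0.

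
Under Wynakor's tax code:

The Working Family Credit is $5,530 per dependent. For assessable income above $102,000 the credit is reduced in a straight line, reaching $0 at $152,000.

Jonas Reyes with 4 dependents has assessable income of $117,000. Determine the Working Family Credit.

$15,484

Working Family Credit: base = 4 × $5,530 = $22,120. $117,000 is $15,000 into a $50,000 phase-out range, leaving 35,000/50,000 of the credit: $22,120 × 35,000/50,000 = $15,484.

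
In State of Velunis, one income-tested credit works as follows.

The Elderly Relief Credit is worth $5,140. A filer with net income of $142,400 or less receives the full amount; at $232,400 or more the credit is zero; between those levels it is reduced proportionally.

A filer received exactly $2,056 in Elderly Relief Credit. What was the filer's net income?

$196,400

$2,056 is 2,056/5,140 of the full $5,140, so 3,084/5,140 of the $90,000 range has been used: income = $142,400 + $90,000 × 3,084/5,140 = $196,400.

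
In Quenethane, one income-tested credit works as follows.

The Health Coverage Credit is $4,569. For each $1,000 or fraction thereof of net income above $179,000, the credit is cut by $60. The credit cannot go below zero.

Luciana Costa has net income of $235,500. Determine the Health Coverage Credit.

$1,149

Health Coverage Credit: income exceeds $179,000 by $56,500, which is 57 full-or-partial $1,000 increments; reduction = 57 × $60 = $3,420, leaving $1,149.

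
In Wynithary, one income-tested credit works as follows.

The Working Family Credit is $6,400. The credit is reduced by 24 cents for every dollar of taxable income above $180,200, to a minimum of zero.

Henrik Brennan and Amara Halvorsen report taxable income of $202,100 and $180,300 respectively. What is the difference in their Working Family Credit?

$5,232

Henrik ($202,100): Working Family Credit: 24% of the $21,900 excess over $180,200 is $5,256; credit = $6,400 − $5,256 = $1,144.
Amara ($180,300): Working Family Credit: 24% of the $100 excess over $180,200 is $24; credit = $6,400 − $24 = $6,376.
Difference: |$1,144 − $6,376| = $5,232.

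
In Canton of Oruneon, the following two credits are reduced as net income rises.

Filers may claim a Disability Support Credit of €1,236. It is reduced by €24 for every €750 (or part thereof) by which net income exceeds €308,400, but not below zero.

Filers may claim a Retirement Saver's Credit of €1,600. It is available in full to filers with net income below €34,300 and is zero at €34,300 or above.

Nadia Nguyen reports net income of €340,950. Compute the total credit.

€180

Disability Support Credit: income exceeds €308,400 by €32,550, which is 44 full-or-partial €750 increments; reduction = 44 × €24 = €1,056, leaving €180.
Retirement Saver's Credit: €340,950 meets or exceeds the €34,300 cutoff, so the credit is €0.
Total: €180 + €0 = €180.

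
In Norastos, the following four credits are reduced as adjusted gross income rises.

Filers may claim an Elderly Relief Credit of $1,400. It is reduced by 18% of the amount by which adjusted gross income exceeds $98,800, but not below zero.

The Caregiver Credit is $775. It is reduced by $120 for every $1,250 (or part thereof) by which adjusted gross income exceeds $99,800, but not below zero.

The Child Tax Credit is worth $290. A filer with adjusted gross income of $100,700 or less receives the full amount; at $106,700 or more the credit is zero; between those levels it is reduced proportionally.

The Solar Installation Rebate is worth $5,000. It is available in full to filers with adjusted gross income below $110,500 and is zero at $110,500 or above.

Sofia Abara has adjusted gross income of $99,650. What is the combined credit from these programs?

Elderly Relief Credit: 18% of the $850 excess over $98,800 is $153; credit = $1,400 − $153 = $1,247.
Caregiver Credit: $99,650 is at or below the $99,800 threshold, so the full $775 applies.
Child Tax Credit: $99,650 is at or below the $100,700 threshold, so the full $290 applies.
Solar Installation Rebate: $99,650 is below the $110,500 cutoff, so the full $5,000 applies.
Total: $1,247 + $775 + $290 + $5,000 = $7,312.

$7,312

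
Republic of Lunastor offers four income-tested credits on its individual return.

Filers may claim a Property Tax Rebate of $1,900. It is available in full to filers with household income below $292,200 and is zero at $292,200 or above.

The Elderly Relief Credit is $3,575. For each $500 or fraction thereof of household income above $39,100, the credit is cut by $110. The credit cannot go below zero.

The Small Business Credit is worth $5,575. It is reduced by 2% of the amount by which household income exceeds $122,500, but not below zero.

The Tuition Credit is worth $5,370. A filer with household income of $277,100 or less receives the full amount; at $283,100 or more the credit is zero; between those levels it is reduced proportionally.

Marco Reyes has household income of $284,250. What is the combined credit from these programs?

Property Tax Rebate: $284,250 is below the $292,200 cutoff, so the full $1,900 applies.
Elderly Relief Credit: income exceeds $39,100 by $245,150 → 491 increments × $110 = $54,010 ≥ base, so the credit is $0.
Small Business Credit: 2% of the $161,750 excess over $122,500 is $3,235; credit = $5,575 − $3,235 = $2,340.
Tuition Credit: $284,250 is at or above $283,100, so the credit is $0.
Total: $1,900 + $0 + $2,340 + $0 = $4,240.

$4,240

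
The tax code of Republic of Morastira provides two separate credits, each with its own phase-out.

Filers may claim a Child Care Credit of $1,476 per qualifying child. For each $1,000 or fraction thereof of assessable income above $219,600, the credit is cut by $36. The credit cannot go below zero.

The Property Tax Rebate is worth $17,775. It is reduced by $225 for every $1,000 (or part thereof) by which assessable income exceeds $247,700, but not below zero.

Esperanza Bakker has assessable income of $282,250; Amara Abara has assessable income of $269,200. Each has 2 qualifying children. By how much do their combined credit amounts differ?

Esperanza ($282,250): Child Care Credit: base = 2 × $1,476 = $2,952. income exceeds $219,600 by $62,650, which is 63 full-or-partial $1,000 increments; reduction = 63 × $36 = $2,268, leaving $684. Property Tax Rebate: income exceeds $247,700 by $34,550, which is 35 full-or-partial $1,000 increments; reduction = 35 × $225 = $7,875, leaving $9,900. total $684 + $9,900 = $10,584
Amara ($269,200): Child Care Credit: base = 2 × $1,476 = $2,952. income exceeds $219,600 by $49,600, which is 50 full-or-partial $1,000 increments; reduction = 50 × $36 = $1,800, leaving $1,152. Property Tax Rebate: income exceeds $247,700 by $21,500, which is 22 full-or-partial $1,000 increments; reduction = 22 × $225 = $4,950, leaving $12,825. total $1,152 + $12,825 = $13,977
Difference: |$10,584 − $13,977| = $3,393.

$3,393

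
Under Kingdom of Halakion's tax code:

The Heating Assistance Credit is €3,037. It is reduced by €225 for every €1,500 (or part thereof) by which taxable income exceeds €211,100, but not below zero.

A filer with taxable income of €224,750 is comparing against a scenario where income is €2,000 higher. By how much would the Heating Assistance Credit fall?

At €224,750 — income exceeds €211,100 by €13,650, which is 10 full-or-partial €1,500 increments; reduction = 10 × €225 = €2,250, leaving €787.
At €226,750 — income exceeds €211,100 by €15,650, which is 11 full-or-partial €1,500 increments; reduction = 11 × €225 = €2,475, leaving €562.
Lost: €787 − €562 = €225.

€225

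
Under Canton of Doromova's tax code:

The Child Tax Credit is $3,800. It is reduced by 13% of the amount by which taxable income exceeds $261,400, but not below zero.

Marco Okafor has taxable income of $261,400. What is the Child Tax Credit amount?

Child Tax Credit: $261,400 is at or below the $261,400 threshold, so the full $3,800 applies.

$3,800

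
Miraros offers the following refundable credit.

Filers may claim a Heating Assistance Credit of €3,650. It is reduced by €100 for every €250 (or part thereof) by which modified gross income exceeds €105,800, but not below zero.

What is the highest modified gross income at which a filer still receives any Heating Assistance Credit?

€114,800

After 36 increments the reduction is 36 × €100 = €3,600, leaving €50; one more increment wipes it out. Increment 36 ends at excess 36 × €250 = €9,000, so the highest qualifying income is €105,800 + €9,000 = €114,800.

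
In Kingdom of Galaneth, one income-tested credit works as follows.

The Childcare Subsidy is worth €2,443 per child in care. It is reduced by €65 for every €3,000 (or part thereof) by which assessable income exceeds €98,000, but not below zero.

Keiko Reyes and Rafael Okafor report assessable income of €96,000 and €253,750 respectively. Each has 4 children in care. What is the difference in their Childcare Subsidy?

Keiko (€96,000): Childcare Subsidy: base = 4 × €2,443 = €9,772. €96,000 is at or below the €98,000 threshold, so the full €9,772 applies.
Rafael (€253,750): Childcare Subsidy: base = 4 × €2,443 = €9,772. income exceeds €98,000 by €155,750, which is 52 full-or-partial €3,000 increments; reduction = 52 × €65 = €3,380, leaving €6,392.
Difference: |€9,772 − €6,392| = €3,380.

€3,380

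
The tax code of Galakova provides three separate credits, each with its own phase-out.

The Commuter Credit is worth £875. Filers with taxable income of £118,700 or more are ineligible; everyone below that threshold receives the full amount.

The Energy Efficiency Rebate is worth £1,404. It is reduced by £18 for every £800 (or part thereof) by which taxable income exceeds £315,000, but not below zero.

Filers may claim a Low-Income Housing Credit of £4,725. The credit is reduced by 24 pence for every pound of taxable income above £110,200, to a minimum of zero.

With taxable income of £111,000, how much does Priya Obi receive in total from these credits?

Commuter Credit: £111,000 is below the £118,700 cutoff, so the full £875 applies.
Energy Efficiency Rebate: £111,000 is at or below the £315,000 threshold, so the full £1,404 applies.
Low-Income Housing Credit: 24% of the £800 excess over £110,200 is £192; credit = £4,725 − £192 = £4,533.
Total: £875 + £1,404 + £4,533 = £6,812.

£6,812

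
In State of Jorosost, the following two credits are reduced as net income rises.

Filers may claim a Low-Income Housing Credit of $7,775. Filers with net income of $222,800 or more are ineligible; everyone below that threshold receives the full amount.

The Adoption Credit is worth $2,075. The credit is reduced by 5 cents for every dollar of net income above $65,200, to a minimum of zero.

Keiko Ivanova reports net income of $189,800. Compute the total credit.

Low-Income Housing Credit: $189,800 is below the $222,800 cutoff, so the full $7,775 applies.
Adoption Credit: 5% of the $124,600 excess over $65,200 is $6,230 ≥ base, so the credit is $0.
Total: $7,775 + $0 = $7,775.

$7,775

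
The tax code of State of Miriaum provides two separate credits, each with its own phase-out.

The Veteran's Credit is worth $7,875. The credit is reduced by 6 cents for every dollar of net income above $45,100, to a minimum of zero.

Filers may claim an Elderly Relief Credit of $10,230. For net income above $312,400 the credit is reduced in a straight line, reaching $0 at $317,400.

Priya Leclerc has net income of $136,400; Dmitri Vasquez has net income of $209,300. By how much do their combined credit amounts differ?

Priya ($136,400): Veteran's Credit: 6% of the $91,300 excess over $45,100 is $5,478; credit = $7,875 − $5,478 = $2,397. Elderly Relief Credit: $136,400 is at or below the $312,400 threshold, so the full $10,230 applies. total $2,397 + $10,230 = $12,627
Dmitri ($209,300): Veteran's Credit: 6% of the $164,200 excess over $45,100 is $9,852 ≥ base, so the credit is $0. Elderly Relief Credit: $209,300 is at or below the $312,400 threshold, so the full $10,230 applies. total $0 + $10,230 = $10,230
Difference: |$12,627 − $10,230| = $2,397.

$2,397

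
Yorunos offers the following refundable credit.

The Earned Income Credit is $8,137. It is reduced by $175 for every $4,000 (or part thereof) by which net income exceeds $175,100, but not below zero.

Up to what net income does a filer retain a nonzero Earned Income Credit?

After 46 increments the reduction is 46 × $175 = $8,050, leaving $87; one more increment wipes it out. Increment 46 ends at excess 46 × $4,000 = $184,000, so the highest qualifying income is $175,100 + $184,000 = $359,100.

$359,100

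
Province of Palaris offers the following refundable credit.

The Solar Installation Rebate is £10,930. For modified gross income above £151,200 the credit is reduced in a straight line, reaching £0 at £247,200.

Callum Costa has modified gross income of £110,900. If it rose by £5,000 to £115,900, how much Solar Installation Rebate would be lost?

At £110,900 — £110,900 is at or below the £151,200 threshold, so the full £10,930 applies.
At £115,900 — £115,900 is at or below the £151,200 threshold, so the full £10,930 applies.
Lost: £10,930 − £10,930 = £0.

£0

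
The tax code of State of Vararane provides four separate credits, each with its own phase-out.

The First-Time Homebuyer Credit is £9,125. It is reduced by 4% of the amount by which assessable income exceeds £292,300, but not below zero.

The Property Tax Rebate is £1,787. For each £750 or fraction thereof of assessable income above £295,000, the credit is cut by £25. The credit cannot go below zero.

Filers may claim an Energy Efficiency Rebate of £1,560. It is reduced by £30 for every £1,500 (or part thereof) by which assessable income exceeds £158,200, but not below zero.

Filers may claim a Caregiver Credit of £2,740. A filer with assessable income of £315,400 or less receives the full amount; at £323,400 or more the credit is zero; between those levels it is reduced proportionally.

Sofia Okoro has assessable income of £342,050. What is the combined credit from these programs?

First-Time Homebuyer Credit: 4% of the £49,750 excess over £292,300 is £1,990; credit = £9,125 − £1,990 = £7,135.
Property Tax Rebate: income exceeds £295,000 by £47,050, which is 63 full-or-partial £750 increments; reduction = 63 × £25 = £1,575, leaving £212.
Energy Efficiency Rebate: income exceeds £158,200 by £183,850 → 123 increments × £30 = £3,690 ≥ base, so the credit is £0.
Caregiver Credit: £342,050 is at or above £323,400, so the credit is £0.
Total: £7,135 + £212 + £0 + £0 = £7,347.

£7,347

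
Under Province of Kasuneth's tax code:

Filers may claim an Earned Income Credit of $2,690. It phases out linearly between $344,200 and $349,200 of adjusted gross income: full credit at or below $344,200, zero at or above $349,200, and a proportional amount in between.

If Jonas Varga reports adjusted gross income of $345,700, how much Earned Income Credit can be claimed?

Earned Income Credit: $345,700 is $1,500 into a $5,000 phase-out range, leaving 3,500/5,000 of the credit: $2,690 × 3,500/5,000 = $1,883.

$1,883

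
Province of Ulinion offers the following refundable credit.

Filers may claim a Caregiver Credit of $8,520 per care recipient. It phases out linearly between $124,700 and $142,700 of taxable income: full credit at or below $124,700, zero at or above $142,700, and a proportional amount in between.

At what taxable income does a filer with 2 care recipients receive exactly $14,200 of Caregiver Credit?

$127,700

Full credit = 2 × $8,520 = $17,040.
$14,200 is 14,200/17,040 of the full $17,040, so 2,840/17,040 of the $18,000 range has been used: income = $124,700 + $18,000 × 2,840/17,040 = $127,700.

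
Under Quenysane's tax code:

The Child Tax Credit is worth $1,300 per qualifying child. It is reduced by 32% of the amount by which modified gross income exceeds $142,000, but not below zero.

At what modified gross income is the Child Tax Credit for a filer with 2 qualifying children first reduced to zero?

$150,125

Full credit = 2 × $1,300 = $2,600.
The credit falls by 32% of each dollar above $142,000, so it reaches zero when the excess is $2,600 / 32% = $8,125: income = $142,000 + $8,125 = $150,125.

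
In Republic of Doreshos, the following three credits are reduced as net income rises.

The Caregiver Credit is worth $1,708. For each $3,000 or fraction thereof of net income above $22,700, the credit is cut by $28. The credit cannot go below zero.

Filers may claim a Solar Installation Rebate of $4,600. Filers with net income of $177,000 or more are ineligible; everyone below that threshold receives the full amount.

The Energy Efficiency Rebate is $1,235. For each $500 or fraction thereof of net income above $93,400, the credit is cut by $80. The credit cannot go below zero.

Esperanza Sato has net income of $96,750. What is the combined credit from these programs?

$6,283

Caregiver Credit: income exceeds $22,700 by $74,050, which is 25 full-or-partial $3,000 increments; reduction = 25 × $28 = $700, leaving $1,008.
Solar Installation Rebate: $96,750 is below the $177,000 cutoff, so the full $4,600 applies.
Energy Efficiency Rebate: income exceeds $93,400 by $3,350, which is 7 full-or-partial $500 increments; reduction = 7 × $80 = $560, leaving $675.
Total: $1,008 + $4,600 + $675 = $6,283.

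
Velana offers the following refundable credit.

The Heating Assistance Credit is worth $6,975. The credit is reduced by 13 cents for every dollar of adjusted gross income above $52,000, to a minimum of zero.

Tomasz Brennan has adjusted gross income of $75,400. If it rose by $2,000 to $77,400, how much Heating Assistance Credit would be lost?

At $75,400 — 13% of the $23,400 excess over $52,000 is $3,042; credit = $6,975 − $3,042 = $3,933.
At $77,400 — 13% of the $25,400 excess over $52,000 is $3,302; credit = $6,975 − $3,302 = $3,673.
Lost: $3,933 − $3,673 = $260.

$260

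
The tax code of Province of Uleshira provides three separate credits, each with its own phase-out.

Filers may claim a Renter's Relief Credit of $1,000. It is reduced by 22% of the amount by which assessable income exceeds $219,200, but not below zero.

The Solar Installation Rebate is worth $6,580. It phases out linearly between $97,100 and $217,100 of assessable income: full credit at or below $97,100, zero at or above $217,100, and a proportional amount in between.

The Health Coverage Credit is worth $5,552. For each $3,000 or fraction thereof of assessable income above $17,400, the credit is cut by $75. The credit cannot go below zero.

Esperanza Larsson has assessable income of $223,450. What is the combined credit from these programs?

$442

Renter's Relief Credit: 22% of the $4,250 excess over $219,200 is $935; credit = $1,000 − $935 = $65.
Solar Installation Rebate: $223,450 is at or above $217,100, so the credit is $0.
Health Coverage Credit: income exceeds $17,400 by $206,050, which is 69 full-or-partial $3,000 increments; reduction = 69 × $75 = $5,175, leaving $377.
Total: $65 + $0 + $377 = $442.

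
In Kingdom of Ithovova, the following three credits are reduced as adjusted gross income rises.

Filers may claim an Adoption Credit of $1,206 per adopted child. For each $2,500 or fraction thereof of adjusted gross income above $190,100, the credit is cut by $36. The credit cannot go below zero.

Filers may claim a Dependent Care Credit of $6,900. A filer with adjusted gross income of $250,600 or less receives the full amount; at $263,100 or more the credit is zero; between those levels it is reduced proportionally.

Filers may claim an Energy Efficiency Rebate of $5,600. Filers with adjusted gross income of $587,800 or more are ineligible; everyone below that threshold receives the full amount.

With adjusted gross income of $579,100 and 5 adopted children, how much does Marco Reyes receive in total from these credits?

Adoption Credit: base = 5 × $1,206 = $6,030. income exceeds $190,100 by $389,000, which is 156 full-or-partial $2,500 increments; reduction = 156 × $36 = $5,616, leaving $414.
Dependent Care Credit: $579,100 is at or above $263,100, so the credit is $0.
Energy Efficiency Rebate: $579,100 is below the $587,800 cutoff, so the full $5,600 applies.
Total: $414 + $0 + $5,600 = $6,014.

$6,014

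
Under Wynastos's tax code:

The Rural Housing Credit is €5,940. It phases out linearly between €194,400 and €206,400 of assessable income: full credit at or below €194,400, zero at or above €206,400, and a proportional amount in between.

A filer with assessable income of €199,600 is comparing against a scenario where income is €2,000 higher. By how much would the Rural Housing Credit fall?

At €199,600 — €199,600 is €5,200 into a €12,000 phase-out range, leaving 6,800/12,000 of the credit: €5,940 × 6,800/12,000 = €3,366.
At €201,600 — €201,600 is €7,200 into a €12,000 phase-out range, leaving 4,800/12,000 of the credit: €5,940 × 4,800/12,000 = €2,376.
Lost: €3,366 − €2,376 = €990.

€990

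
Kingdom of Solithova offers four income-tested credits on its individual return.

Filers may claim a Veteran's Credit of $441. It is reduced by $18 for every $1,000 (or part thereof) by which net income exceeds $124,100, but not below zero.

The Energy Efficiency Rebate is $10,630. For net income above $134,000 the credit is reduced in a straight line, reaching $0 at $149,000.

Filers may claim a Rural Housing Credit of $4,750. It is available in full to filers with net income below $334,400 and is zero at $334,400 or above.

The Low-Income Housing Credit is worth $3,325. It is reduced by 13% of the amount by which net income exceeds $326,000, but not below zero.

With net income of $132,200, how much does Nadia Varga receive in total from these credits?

Veteran's Credit: income exceeds $124,100 by $8,100, which is 9 full-or-partial $1,000 increments; reduction = 9 × $18 = $162, leaving $279.
Energy Efficiency Rebate: $132,200 is at or below the $134,000 threshold, so the full $10,630 applies.
Rural Housing Credit: $132,200 is below the $334,400 cutoff, so the full $4,750 applies.
Low-Income Housing Credit: $132,200 is at or below the $326,000 threshold, so the full $3,325 applies.
Total: $279 + $10,630 + $4,750 + $3,325 = $18,984.

$18,984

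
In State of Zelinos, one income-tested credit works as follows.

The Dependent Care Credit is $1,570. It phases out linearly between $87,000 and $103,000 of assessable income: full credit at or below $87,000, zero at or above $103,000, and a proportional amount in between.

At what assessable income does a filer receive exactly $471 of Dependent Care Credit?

$98,200

$471 is 471/1,570 of the full $1,570, so 1,099/1,570 of the $16,000 range has been used: income = $87,000 + $16,000 × 1,099/1,570 = $98,200.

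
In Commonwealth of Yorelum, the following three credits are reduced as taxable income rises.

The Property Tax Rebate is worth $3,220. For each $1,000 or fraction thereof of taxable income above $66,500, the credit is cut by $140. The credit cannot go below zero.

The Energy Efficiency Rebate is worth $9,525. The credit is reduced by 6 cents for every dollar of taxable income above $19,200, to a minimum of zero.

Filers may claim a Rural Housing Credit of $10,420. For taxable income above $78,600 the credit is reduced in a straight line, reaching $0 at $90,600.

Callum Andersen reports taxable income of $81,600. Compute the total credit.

Property Tax Rebate: income exceeds $66,500 by $15,100, which is 16 full-or-partial $1,000 increments; reduction = 16 × $140 = $2,240, leaving $980.
Energy Efficiency Rebate: 6% of the $62,400 excess over $19,200 is $3,744; credit = $9,525 − $3,744 = $5,781.
Rural Housing Credit: $81,600 is $3,000 into a $12,000 phase-out range, leaving 9,000/12,000 of the credit: $10,420 × 9,000/12,000 = $7,815.
Total: $980 + $5,781 + $7,815 = $14,576.

$14,576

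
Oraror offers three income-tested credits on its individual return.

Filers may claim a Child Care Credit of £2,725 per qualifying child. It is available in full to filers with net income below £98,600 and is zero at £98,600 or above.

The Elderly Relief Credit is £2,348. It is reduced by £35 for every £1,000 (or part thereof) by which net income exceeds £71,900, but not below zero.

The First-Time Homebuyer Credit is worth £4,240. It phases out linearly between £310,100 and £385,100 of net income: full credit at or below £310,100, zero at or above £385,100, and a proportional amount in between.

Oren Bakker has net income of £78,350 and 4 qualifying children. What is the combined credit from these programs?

£17,243

Child Care Credit: base = 4 × £2,725 = £10,900. £78,350 is below the £98,600 cutoff, so the full £10,900 applies.
Elderly Relief Credit: income exceeds £71,900 by £6,450, which is 7 full-or-partial £1,000 increments; reduction = 7 × £35 = £245, leaving £2,103.
First-Time Homebuyer Credit: £78,350 is at or below the £310,100 threshold, so the full £4,240 applies.
Total: £10,900 + £2,103 + £4,240 = £17,243.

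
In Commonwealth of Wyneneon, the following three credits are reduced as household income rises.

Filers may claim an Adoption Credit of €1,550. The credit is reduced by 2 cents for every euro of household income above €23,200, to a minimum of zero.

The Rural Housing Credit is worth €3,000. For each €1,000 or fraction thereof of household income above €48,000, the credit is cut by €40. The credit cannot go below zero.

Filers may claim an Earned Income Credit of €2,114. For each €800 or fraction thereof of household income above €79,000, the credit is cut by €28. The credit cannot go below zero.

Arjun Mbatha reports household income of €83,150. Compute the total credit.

Adoption Credit: 2% of the €59,950 excess over €23,200 is €1,199; credit = €1,550 − €1,199 = €351.
Rural Housing Credit: income exceeds €48,000 by €35,150, which is 36 full-or-partial €1,000 increments; reduction = 36 × €40 = €1,440, leaving €1,560.
Earned Income Credit: income exceeds €79,000 by €4,150, which is 6 full-or-partial €800 increments; reduction = 6 × €28 = €168, leaving €1,946.
Total: €351 + €1,560 + €1,946 = €3,857.

€3,857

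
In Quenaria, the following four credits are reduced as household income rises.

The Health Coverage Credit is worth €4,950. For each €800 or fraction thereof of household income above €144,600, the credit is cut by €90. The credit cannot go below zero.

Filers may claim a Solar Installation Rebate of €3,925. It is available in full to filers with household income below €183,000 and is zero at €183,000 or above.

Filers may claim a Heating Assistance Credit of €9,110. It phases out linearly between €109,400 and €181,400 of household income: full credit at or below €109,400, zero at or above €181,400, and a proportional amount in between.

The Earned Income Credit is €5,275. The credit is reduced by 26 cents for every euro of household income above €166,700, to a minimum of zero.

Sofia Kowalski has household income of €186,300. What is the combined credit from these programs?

Health Coverage Credit: income exceeds €144,600 by €41,700, which is 53 full-or-partial €800 increments; reduction = 53 × €90 = €4,770, leaving €180.
Solar Installation Rebate: €186,300 meets or exceeds the €183,000 cutoff, so the credit is €0.
Heating Assistance Credit: €186,300 is at or above €181,400, so the credit is €0.
Earned Income Credit: 26% of the €19,600 excess over €166,700 is €5,096; credit = €5,275 − €5,096 = €179.
Total: €180 + €0 + €0 + €179 = €359.

€359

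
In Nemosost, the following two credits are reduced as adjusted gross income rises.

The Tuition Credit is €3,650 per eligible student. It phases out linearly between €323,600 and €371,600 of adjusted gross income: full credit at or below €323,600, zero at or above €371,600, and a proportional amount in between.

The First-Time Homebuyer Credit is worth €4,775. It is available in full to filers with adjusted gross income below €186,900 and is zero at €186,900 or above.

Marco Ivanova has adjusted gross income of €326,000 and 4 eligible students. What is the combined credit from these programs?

Tuition Credit: base = 4 × €3,650 = €14,600. €326,000 is €2,400 into a €48,000 phase-out range, leaving 45,600/48,000 of the credit: €14,600 × 45,600/48,000 = €13,870.
First-Time Homebuyer Credit: €326,000 meets or exceeds the €186,900 cutoff, so the credit is €0.
Total: €13,870 + €0 = €13,870.

€13,870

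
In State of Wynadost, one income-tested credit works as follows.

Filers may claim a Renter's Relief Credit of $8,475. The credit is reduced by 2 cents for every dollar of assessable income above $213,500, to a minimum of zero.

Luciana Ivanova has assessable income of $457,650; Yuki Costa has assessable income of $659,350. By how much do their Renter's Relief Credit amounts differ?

$3,592

Luciana ($457,650): Renter's Relief Credit: 2% of the $244,150 excess over $213,500 is $4,883; credit = $8,475 − $4,883 = $3,592.
Yuki ($659,350): Renter's Relief Credit: 2% of the $445,850 excess over $213,500 is $8,917 ≥ base, so the credit is $0.
Difference: |$3,592 − $0| = $3,592.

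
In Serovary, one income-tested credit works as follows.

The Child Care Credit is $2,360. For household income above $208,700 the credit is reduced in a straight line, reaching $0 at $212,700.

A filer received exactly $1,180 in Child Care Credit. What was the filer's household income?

$210,700

$1,180 is 1,180/2,360 of the full $2,360, so 1,180/2,360 of the $4,000 range has been used: income = $208,700 + $4,000 × 1,180/2,360 = $210,700.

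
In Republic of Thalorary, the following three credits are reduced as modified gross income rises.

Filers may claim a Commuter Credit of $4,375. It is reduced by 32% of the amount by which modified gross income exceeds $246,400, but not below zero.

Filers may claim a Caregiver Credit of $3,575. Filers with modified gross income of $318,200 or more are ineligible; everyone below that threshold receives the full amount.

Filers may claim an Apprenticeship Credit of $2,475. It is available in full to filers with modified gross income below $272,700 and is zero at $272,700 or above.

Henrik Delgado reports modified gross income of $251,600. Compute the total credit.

Commuter Credit: 32% of the $5,200 excess over $246,400 is $1,664; credit = $4,375 − $1,664 = $2,711.
Caregiver Credit: $251,600 is below the $318,200 cutoff, so the full $3,575 applies.
Apprenticeship Credit: $251,600 is below the $272,700 cutoff, so the full $2,475 applies.
Total: $2,711 + $3,575 + $2,475 = $8,761.

$8,761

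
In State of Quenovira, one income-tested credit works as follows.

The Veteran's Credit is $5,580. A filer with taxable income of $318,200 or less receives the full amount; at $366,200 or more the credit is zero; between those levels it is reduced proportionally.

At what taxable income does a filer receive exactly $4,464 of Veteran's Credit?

$4,464 is 4,464/5,580 of the full $5,580, so 1,116/5,580 of the $48,000 range has been used: income = $318,200 + $48,000 × 1,116/5,580 = $327,800.

$327,800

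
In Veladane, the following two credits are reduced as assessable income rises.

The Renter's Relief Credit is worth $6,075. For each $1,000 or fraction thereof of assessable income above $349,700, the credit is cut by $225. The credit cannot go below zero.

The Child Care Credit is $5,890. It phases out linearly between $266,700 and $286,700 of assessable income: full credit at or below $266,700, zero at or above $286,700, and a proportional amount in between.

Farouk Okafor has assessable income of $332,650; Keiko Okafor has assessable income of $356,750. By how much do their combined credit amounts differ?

$1,800

Farouk ($332,650): Renter's Relief Credit: $332,650 is at or below the $349,700 threshold, so the full $6,075 applies. Child Care Credit: $332,650 is at or above $286,700, so the credit is $0. total $6,075 + $0 = $6,075
Keiko ($356,750): Renter's Relief Credit: income exceeds $349,700 by $7,050, which is 8 full-or-partial $1,000 increments; reduction = 8 × $225 = $1,800, leaving $4,275. Child Care Credit: $356,750 is at or above $286,700, so the credit is $0. total $4,275 + $0 = $4,275
Difference: |$6,075 − $4,275| = $1,800.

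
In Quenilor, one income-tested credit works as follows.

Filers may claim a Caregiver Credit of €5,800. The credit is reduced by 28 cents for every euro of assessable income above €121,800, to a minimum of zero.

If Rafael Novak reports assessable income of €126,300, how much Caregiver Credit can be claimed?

Caregiver Credit: 28% of the €4,500 excess over €121,800 is €1,260; credit = €5,800 − €1,260 = €4,540.

€4,540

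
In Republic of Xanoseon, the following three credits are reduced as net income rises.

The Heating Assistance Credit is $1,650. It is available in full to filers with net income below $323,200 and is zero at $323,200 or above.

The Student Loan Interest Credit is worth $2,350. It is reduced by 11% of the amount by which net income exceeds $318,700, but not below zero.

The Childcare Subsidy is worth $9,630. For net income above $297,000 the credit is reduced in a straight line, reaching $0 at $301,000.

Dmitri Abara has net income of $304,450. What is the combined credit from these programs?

Heating Assistance Credit: $304,450 is below the $323,200 cutoff, so the full $1,650 applies.
Student Loan Interest Credit: $304,450 is at or below the $318,700 threshold, so the full $2,350 applies.
Childcare Subsidy: $304,450 is at or above $301,000, so the credit is $0.
Total: $1,650 + $2,350 + $0 = $4,000.

$4,000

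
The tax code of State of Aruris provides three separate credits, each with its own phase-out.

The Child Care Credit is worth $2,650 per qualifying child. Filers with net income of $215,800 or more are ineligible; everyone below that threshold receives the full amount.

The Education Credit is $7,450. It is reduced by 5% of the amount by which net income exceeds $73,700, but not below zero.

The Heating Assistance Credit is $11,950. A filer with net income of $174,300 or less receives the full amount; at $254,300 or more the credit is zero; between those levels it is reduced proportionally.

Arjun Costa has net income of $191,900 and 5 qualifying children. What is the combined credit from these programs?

$24,111

Child Care Credit: base = 5 × $2,650 = $13,250. $191,900 is below the $215,800 cutoff, so the full $13,250 applies.
Education Credit: 5% of the $118,200 excess over $73,700 is $5,910; credit = $7,450 − $5,910 = $1,540.
Heating Assistance Credit: $191,900 is $17,600 into a $80,000 phase-out range, leaving 62,400/80,000 of the credit: $11,950 × 62,400/80,000 = $9,321.
Total: $13,250 + $1,540 + $9,321 = $24,111.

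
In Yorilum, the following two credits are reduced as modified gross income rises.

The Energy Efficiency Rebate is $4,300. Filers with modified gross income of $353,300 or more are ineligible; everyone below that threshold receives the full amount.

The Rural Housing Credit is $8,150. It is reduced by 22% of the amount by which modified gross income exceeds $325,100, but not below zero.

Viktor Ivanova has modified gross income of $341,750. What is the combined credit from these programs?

$8,787

Energy Efficiency Rebate: $341,750 is below the $353,300 cutoff, so the full $4,300 applies.
Rural Housing Credit: 22% of the $16,650 excess over $325,100 is $3,663; credit = $8,150 − $3,663 = $4,487.
Total: $4,300 + $4,487 = $8,787.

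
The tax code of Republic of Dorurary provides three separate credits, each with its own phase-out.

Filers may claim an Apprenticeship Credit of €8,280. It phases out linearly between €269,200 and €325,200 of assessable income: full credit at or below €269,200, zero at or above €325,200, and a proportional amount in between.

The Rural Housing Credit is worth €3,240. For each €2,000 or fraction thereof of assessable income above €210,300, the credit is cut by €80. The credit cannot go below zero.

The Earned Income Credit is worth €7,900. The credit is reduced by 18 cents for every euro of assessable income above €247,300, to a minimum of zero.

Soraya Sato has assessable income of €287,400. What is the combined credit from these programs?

Apprenticeship Credit: €287,400 is €18,200 into a €56,000 phase-out range, leaving 37,800/56,000 of the credit: €8,280 × 37,800/56,000 = €5,589.
Rural Housing Credit: income exceeds €210,300 by €77,100, which is 39 full-or-partial €2,000 increments; reduction = 39 × €80 = €3,120, leaving €120.
Earned Income Credit: 18% of the €40,100 excess over €247,300 is €7,218; credit = €7,900 − €7,218 = €682.
Total: €5,589 + €120 + €682 = €6,391.

€6,391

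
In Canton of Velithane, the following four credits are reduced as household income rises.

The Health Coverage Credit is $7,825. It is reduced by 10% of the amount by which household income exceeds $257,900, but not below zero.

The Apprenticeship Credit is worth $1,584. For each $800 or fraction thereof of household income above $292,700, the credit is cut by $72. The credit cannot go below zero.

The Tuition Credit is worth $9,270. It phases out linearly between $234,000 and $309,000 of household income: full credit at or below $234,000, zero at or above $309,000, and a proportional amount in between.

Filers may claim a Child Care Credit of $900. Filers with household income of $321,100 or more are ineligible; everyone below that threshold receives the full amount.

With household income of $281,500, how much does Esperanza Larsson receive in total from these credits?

$11,348

Health Coverage Credit: 10% of the $23,600 excess over $257,900 is $2,360; credit = $7,825 − $2,360 = $5,465.
Apprenticeship Credit: $281,500 is at or below the $292,700 threshold, so the full $1,584 applies.
Tuition Credit: $281,500 is $47,500 into a $75,000 phase-out range, leaving 27,500/75,000 of the credit: $9,270 × 27,500/75,000 = $3,399.
Child Care Credit: $281,500 is below the $321,100 cutoff, so the full $900 applies.
Total: $5,465 + $1,584 + $3,399 + $900 = $11,348.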